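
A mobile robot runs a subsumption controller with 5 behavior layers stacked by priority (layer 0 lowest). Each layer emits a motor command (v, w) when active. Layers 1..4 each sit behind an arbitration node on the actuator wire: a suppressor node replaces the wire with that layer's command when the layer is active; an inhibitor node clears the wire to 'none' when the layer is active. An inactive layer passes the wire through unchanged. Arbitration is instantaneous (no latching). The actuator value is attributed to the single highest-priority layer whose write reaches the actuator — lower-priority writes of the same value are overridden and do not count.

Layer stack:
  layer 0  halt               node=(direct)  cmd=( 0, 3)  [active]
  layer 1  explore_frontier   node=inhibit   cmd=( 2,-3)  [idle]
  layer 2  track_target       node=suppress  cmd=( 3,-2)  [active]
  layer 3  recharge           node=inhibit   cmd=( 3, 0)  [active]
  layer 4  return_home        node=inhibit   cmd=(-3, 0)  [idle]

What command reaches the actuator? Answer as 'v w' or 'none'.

layer 0 (halt) active — direct: (0, 3)
layer 1 (explore_frontier) idle — unchanged: (0, 3)
layer 2 (track_target) active — suppresses: (3, -2)
layer 3 (recharge) active — inhibits: none
layer 4 (return_home) idle — unchanged: none
→ actuator none

none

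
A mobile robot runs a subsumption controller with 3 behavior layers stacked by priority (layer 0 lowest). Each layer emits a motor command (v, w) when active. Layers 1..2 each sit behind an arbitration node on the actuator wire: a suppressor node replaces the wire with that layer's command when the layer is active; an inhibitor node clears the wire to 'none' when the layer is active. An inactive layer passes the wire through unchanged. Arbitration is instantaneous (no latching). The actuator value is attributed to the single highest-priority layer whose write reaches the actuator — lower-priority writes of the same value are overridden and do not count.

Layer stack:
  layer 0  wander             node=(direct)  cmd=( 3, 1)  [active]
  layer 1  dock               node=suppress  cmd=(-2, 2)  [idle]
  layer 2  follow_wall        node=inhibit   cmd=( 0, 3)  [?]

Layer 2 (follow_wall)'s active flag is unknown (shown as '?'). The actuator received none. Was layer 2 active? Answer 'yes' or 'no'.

If layer 2 is active=yes:
  actuator would be none
If layer 2 is active=no:
  actuator would be (3, 1)
Observed none, so layer 2 was active.

yes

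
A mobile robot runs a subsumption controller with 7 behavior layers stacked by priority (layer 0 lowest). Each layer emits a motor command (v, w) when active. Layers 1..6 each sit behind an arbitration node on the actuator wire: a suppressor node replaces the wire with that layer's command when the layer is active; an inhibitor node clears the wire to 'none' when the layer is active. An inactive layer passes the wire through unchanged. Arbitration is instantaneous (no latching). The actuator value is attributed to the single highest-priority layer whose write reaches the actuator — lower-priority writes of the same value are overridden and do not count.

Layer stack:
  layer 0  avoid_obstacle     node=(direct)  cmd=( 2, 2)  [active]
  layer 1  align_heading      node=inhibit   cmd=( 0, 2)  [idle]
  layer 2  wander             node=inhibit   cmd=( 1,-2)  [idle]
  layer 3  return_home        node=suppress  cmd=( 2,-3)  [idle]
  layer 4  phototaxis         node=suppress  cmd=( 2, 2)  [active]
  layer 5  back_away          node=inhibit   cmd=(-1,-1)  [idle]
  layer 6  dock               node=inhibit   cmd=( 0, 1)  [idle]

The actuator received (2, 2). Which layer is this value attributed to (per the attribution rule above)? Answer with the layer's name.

phototaxis

L0 avoid_obstacle: active, feeds wire = (2, 2)
L1 align_heading: idle → wire stays (2, 2)
L2 wander: idle → wire stays (2, 2)
L3 return_home: idle → wire stays (2, 2)
L4 phototaxis: active, suppressor → wire = (2, 2)
L5 back_away: idle → wire stays (2, 2)
L6 dock: idle → wire stays (2, 2)
actuator = (2, 2)
last writer: layer 4 = phototaxis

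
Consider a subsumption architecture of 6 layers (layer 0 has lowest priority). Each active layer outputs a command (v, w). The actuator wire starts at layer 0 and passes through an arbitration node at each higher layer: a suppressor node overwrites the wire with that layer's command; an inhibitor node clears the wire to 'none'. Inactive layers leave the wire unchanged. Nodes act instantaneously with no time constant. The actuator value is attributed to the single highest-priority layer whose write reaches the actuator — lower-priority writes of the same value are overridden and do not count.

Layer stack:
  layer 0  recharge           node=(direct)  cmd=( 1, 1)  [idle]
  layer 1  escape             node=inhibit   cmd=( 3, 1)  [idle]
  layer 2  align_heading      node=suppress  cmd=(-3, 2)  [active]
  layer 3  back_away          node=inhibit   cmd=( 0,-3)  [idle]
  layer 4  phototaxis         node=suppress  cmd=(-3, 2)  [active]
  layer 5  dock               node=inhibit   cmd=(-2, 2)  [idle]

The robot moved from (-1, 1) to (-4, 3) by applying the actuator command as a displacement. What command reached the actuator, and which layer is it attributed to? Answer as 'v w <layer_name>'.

-3 2 phototaxis

displacement = (-4, 3) − (-1, 1) = (-3, 2)
L0 recharge: idle → wire = none
L1 escape: idle → wire stays none
L2 align_heading: active, suppressor → wire = (-3, 2)
L3 back_away: idle → wire stays (-3, 2)
L4 phototaxis: active, suppressor → wire = (-3, 2)
L5 dock: idle → wire stays (-3, 2)
actuator = (-3, 2) — from layer 4 (phototaxis)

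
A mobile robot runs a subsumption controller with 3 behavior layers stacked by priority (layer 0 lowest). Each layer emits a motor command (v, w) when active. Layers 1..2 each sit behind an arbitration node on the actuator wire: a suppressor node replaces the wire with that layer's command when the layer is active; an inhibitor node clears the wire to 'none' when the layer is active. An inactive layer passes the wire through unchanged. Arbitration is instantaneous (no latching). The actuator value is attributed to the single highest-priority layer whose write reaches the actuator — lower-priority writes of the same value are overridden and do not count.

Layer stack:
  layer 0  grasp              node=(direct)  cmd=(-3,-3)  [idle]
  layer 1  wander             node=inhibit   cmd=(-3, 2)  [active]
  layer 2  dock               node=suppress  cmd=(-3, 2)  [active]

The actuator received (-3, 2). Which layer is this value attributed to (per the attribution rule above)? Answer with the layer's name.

layer 0 (grasp) idle — none
layer 1 (wander) active — inhibits: none
layer 2 (dock) active — suppresses: (-3, 2)
→ actuator (-3, 2)
last writer: layer 2 = dock

dock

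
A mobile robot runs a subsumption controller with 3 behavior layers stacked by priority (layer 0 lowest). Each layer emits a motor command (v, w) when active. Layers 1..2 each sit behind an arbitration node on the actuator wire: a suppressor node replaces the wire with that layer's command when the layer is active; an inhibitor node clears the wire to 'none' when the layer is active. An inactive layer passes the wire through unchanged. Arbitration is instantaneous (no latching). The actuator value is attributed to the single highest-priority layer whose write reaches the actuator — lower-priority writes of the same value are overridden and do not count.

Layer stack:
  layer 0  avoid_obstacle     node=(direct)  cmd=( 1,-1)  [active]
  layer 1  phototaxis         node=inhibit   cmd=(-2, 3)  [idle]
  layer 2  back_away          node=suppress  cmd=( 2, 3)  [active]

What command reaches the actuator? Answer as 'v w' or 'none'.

2 3

[0] avoid_obstacle on; wire := (1, -1)
[1] phototaxis off; pass (1, -1)
[2] back_away on (suppress); wire := (2, 3)
output (2, 3)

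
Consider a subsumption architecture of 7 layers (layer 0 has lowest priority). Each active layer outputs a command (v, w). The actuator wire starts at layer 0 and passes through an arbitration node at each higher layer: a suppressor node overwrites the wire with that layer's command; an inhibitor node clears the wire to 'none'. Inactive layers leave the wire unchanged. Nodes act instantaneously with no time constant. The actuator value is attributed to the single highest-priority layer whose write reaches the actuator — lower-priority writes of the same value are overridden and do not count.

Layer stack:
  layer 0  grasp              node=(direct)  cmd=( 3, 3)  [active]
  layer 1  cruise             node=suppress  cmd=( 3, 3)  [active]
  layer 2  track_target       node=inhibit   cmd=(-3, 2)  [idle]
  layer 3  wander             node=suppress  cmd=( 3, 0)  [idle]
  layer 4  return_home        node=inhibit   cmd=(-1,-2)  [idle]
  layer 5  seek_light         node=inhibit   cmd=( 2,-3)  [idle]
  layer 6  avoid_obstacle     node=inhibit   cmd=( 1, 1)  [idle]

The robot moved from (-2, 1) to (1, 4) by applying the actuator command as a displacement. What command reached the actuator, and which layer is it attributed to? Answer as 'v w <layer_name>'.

displacement = (1, 4) − (-2, 1) = (3, 3)
[0] grasp on; wire := (3, 3)
[1] cruise on (suppress); wire := (3, 3)
[2] track_target off; pass (3, 3)
[3] wander off; pass (3, 3)
[4] return_home off; pass (3, 3)
[5] seek_light off; pass (3, 3)
[6] avoid_obstacle off; pass (3, 3)
output (3, 3) — from layer 1 (cruise)

3 3 cruise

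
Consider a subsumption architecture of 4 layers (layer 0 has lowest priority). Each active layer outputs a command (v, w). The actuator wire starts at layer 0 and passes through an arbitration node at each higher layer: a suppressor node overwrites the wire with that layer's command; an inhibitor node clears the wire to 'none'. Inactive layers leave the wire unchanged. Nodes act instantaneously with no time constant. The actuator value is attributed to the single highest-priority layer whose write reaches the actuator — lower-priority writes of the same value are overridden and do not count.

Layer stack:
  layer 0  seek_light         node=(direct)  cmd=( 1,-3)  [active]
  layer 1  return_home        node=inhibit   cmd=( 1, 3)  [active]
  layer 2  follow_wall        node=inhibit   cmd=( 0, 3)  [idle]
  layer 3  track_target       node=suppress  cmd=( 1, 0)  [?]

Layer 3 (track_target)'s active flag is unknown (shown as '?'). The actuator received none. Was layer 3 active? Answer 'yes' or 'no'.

no

If layer 3 is active=yes:
  actuator would be (1, 0)
If layer 3 is active=no:
  actuator would be none
Observed none, so layer 3 was idle.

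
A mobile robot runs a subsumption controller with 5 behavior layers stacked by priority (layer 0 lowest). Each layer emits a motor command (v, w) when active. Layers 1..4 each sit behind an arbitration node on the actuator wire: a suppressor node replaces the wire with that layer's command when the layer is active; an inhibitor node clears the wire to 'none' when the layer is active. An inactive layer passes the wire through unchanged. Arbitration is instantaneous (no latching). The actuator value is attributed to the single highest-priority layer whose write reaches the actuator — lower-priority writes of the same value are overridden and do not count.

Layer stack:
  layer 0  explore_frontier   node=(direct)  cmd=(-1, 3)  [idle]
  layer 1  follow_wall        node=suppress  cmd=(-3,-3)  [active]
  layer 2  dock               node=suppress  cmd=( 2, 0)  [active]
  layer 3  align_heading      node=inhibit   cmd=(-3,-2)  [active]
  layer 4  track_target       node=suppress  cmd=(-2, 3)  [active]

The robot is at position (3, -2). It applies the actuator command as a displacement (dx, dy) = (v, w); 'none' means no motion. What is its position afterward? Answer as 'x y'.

[0] explore_frontier off; wire := none
[1] follow_wall on (suppress); wire := (-3, -3)
[2] dock on (suppress); wire := (2, 0)
[3] align_heading on (inhibit); wire := none
[4] track_target on (suppress); wire := (-2, 3)
output (-2, 3)
position: (3, -2) + (-2, 3) = (1, 1)

1 1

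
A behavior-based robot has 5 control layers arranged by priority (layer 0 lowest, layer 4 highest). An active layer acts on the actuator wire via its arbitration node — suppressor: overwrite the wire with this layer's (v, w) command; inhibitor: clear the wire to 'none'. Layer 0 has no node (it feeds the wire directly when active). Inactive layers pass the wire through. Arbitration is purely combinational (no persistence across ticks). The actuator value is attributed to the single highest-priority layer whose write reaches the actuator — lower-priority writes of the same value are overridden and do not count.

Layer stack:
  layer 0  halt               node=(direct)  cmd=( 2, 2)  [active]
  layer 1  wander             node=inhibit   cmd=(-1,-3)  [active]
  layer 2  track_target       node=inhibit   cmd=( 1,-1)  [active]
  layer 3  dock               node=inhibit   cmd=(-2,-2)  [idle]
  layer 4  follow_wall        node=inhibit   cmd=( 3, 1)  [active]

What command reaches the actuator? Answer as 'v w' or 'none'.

L0 halt: active, feeds wire = (2, 2)
L1 wander: active, inhibitor → wire = none
L2 track_target: active, inhibitor → wire = none
L3 dock: idle → wire stays none
L4 follow_wall: active, inhibitor → wire = none
actuator = none

none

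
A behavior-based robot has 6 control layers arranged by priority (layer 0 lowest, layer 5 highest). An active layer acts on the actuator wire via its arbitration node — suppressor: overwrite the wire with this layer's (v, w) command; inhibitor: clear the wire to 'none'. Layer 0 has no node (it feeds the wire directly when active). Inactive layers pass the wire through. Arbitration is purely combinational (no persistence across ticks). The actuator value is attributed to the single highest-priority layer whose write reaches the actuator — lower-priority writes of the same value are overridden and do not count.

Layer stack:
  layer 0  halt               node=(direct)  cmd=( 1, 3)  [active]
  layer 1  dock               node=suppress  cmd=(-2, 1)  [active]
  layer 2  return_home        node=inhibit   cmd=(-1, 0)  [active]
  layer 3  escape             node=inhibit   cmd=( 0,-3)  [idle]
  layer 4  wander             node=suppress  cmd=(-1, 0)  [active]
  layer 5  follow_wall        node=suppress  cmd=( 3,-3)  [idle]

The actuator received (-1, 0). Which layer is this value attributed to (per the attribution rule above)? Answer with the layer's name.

layer 0 (halt) active — direct: (1, 3)
layer 1 (dock) active — suppresses: (-2, 1)
layer 2 (return_home) active — inhibits: none
layer 3 (escape) idle — unchanged: none
layer 4 (wander) active — suppresses: (-1, 0)
layer 5 (follow_wall) idle — unchanged: (-1, 0)
→ actuator (-1, 0)
last writer: layer 4 = wander

wander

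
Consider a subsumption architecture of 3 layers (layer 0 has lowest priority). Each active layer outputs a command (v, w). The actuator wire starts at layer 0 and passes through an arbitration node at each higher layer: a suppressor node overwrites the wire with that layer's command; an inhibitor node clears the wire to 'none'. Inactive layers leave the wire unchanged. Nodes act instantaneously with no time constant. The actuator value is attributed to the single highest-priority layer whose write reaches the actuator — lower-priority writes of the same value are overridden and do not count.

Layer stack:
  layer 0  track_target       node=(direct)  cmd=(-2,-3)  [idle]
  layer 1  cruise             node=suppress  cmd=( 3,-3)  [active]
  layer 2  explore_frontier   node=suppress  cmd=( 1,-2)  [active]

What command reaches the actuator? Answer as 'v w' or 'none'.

1 -2

[0] track_target off; wire := none
[1] cruise on (suppress); wire := (3, -3)
[2] explore_frontier on (suppress); wire := (1, -2)
output (1, -2)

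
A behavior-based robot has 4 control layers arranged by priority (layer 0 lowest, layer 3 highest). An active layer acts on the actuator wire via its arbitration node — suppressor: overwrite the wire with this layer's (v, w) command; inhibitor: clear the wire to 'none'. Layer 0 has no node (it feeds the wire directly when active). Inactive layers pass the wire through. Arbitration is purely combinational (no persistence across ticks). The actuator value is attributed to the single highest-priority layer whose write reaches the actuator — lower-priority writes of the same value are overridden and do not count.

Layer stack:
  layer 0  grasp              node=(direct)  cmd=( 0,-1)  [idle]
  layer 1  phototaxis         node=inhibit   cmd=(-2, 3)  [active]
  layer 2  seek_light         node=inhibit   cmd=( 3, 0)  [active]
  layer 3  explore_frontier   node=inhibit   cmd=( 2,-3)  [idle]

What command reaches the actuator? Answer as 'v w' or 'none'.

none

[0] grasp off; wire := none
[1] phototaxis on (inhibit); wire := none
[2] seek_light on (inhibit); wire := none
[3] explore_frontier off; pass none
output none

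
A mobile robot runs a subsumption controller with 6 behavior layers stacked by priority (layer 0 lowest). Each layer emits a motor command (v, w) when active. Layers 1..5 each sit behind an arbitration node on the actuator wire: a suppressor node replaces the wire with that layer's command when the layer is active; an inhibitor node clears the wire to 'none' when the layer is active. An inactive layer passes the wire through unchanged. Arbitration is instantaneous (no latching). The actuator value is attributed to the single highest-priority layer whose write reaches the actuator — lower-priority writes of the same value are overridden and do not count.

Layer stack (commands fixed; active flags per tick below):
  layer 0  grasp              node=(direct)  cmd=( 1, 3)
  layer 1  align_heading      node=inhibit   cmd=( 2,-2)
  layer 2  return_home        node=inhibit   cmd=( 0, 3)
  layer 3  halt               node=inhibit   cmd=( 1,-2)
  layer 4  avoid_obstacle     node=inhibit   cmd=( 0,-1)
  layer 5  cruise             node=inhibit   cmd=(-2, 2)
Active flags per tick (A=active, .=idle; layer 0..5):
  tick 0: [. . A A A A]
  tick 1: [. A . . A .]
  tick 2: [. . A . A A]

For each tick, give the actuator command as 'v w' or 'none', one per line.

tick 0:
  L0 grasp: idle → wire = none
  L1 align_heading: idle → wire stays none
  L2 return_home: active, inhibitor → wire = none
  L3 halt: active, inhibitor → wire = none
  L4 avoid_obstacle: active, inhibitor → wire = none
  L5 cruise: active, inhibitor → wire = none
  actuator = none
tick 1:
  L0 grasp: idle → wire = none
  L1 align_heading: active, inhibitor → wire = none
  L2 return_home: idle → wire stays none
  L3 halt: idle → wire stays none
  L4 avoid_obstacle: active, inhibitor → wire = none
  L5 cruise: idle → wire stays none
  actuator = none
tick 2:
  L0 grasp: idle → wire = none
  L1 align_heading: idle → wire stays none
  L2 return_home: active, inhibitor → wire = none
  L3 halt: idle → wire stays none
  L4 avoid_obstacle: active, inhibitor → wire = none
  L5 cruise: active, inhibitor → wire = none
  actuator = none

none
none
none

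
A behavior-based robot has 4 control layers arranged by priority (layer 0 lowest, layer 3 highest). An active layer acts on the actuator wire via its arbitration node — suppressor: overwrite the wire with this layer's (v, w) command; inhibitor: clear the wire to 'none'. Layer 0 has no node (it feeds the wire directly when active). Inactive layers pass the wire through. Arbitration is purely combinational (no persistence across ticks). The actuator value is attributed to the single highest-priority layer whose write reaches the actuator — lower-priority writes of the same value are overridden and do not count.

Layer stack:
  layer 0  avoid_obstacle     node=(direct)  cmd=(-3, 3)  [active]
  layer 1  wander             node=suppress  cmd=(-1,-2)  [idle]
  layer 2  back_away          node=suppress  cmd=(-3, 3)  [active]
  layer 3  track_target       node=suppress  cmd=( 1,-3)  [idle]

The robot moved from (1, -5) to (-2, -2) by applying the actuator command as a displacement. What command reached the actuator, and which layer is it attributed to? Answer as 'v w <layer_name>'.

-3 3 back_away

displacement = (-2, -2) − (1, -5) = (-3, 3)
layer 0 (avoid_obstacle) active — direct: (-3, 3)
layer 1 (wander) idle — unchanged: (-3, 3)
layer 2 (back_away) active — suppresses: (-3, 3)
layer 3 (track_target) idle — unchanged: (-3, 3)
→ actuator (-3, 3) — from layer 2 (back_away)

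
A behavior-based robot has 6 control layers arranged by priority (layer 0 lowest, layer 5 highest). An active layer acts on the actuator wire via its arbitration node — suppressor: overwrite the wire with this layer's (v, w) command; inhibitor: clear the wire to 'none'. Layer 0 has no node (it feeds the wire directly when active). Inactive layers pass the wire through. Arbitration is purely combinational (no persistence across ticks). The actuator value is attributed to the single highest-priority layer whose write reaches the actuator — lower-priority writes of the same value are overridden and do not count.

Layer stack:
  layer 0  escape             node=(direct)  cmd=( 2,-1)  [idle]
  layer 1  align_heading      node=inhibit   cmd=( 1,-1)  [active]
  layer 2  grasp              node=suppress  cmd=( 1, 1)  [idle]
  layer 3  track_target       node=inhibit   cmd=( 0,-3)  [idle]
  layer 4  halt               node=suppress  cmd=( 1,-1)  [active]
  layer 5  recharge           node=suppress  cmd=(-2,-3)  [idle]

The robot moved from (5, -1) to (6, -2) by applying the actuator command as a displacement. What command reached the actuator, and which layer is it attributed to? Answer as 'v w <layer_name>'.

1 -1 halt

displacement = (6, -2) − (5, -1) = (1, -1)
[0] escape off; wire := none
[1] align_heading on (inhibit); wire := none
[2] grasp off; pass none
[3] track_target off; pass none
[4] halt on (suppress); wire := (1, -1)
[5] recharge off; pass (1, -1)
output (1, -1) — from layer 4 (halt)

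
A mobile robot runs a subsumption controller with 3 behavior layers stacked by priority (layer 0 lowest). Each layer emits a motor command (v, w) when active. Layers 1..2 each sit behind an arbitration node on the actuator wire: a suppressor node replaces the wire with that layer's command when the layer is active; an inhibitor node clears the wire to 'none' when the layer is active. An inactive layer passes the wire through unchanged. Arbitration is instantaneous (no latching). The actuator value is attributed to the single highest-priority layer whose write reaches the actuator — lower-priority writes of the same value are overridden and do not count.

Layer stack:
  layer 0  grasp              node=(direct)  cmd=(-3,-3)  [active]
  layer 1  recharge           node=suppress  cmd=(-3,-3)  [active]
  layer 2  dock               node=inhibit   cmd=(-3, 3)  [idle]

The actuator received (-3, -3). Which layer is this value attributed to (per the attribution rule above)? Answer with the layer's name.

[0] grasp on; wire := (-3, -3)
[1] recharge on (suppress); wire := (-3, -3)
[2] dock off; pass (-3, -3)
output (-3, -3)
last writer: layer 1 = recharge

recharge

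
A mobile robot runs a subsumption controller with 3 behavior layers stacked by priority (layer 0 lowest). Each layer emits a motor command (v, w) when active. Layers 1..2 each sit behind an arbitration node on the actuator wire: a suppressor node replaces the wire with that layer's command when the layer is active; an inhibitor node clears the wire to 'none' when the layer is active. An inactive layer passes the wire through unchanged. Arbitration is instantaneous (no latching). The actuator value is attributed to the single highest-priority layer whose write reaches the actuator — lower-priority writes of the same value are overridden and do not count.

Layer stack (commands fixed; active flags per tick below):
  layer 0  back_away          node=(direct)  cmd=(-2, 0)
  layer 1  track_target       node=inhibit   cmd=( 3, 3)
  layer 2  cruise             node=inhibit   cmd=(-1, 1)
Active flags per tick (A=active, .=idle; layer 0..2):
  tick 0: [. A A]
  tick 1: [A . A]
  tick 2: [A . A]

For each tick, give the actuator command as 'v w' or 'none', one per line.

tick 0:
  L0 back_away: idle → wire = none
  L1 track_target: active, inhibitor → wire = none
  L2 cruise: active, inhibitor → wire = none
  actuator = none
tick 1:
  L0 back_away: active, feeds wire = (-2, 0)
  L1 track_target: idle → wire stays (-2, 0)
  L2 cruise: active, inhibitor → wire = none
  actuator = none
tick 2:
  L0 back_away: active, feeds wire = (-2, 0)
  L1 track_target: idle → wire stays (-2, 0)
  L2 cruise: active, inhibitor → wire = none
  actuator = none

none
none
none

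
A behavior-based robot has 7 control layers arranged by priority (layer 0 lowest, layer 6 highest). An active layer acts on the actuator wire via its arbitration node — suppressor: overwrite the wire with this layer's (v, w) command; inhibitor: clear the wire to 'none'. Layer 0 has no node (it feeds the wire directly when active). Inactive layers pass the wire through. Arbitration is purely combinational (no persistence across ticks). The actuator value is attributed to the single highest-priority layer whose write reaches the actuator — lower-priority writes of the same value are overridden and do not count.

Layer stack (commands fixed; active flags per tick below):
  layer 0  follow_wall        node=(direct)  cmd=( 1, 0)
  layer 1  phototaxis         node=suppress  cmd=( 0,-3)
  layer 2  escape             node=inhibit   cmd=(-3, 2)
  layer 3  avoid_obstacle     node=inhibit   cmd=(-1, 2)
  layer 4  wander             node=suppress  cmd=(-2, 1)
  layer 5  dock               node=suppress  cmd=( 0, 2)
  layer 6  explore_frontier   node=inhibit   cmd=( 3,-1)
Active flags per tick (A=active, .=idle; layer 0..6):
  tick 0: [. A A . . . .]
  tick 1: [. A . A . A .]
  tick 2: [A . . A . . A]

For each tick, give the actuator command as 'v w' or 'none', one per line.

tick 0:
  [0] follow_wall off; wire := none
  [1] phototaxis on (suppress); wire := (0, -3)
  [2] escape on (inhibit); wire := none
  [3] avoid_obstacle off; pass none
  [4] wander off; pass none
  [5] dock off; pass none
  [6] explore_frontier off; pass none
  output none
tick 1:
  [0] follow_wall off; wire := none
  [1] phototaxis on (suppress); wire := (0, -3)
  [2] escape off; pass (0, -3)
  [3] avoid_obstacle on (inhibit); wire := none
  [4] wander off; pass none
  [5] dock on (suppress); wire := (0, 2)
  [6] explore_frontier off; pass (0, 2)
  output (0, 2)
tick 2:
  [0] follow_wall on; wire := (1, 0)
  [1] phototaxis off; pass (1, 0)
  [2] escape off; pass (1, 0)
  [3] avoid_obstacle on (inhibit); wire := none
  [4] wander off; pass none
  [5] dock off; pass none
  [6] explore_frontier on (inhibit); wire := none
  output none

none
0 2
none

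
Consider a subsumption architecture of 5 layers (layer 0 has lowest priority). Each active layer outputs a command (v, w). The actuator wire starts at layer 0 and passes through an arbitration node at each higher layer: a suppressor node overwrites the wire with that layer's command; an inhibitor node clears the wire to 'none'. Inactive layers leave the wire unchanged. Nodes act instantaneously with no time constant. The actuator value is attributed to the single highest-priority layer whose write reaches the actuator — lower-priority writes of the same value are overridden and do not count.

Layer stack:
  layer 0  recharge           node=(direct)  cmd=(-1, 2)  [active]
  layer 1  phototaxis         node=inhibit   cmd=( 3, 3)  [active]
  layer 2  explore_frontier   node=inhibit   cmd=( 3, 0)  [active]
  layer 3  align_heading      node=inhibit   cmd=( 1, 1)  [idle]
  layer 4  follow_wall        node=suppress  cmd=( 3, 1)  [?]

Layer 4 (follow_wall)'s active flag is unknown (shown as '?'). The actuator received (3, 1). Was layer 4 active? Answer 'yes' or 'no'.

yes

If layer 4 is active=yes:
  actuator would be (3, 1)
If layer 4 is active=no:
  actuator would be none
Observed (3, 1), so layer 4 was active.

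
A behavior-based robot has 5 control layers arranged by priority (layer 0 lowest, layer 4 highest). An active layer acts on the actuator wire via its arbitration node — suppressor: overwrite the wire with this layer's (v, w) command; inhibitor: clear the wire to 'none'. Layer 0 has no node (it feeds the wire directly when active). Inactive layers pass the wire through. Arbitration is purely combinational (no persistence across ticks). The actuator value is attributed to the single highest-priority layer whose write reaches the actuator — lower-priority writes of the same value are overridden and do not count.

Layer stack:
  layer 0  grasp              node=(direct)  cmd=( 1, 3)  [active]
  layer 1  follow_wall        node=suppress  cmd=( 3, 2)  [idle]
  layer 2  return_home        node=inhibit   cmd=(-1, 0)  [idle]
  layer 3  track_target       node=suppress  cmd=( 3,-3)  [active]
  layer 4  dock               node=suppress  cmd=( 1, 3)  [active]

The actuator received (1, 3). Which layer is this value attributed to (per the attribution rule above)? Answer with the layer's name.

L0 grasp: active, feeds wire = (1, 3)
L1 follow_wall: idle → wire stays (1, 3)
L2 return_home: idle → wire stays (1, 3)
L3 track_target: active, suppressor → wire = (3, -3)
L4 dock: active, suppressor → wire = (1, 3)
actuator = (1, 3)
last writer: layer 4 = dock

dock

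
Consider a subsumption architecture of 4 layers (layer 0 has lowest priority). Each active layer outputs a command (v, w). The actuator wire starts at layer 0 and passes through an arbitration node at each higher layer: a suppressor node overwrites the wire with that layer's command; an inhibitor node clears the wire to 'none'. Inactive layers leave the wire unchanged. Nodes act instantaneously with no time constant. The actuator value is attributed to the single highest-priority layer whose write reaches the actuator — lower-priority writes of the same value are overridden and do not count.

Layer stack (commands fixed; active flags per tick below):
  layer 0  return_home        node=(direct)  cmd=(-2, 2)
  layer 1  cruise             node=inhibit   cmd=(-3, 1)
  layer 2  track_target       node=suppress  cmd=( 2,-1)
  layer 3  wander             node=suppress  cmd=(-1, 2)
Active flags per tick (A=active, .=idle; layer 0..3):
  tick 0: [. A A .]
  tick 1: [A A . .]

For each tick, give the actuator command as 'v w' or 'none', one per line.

tick 0:
  [0] return_home off; wire := none
  [1] cruise on (inhibit); wire := none
  [2] track_target on (suppress); wire := (2, -1)
  [3] wander off; pass (2, -1)
  output (2, -1)
tick 1:
  [0] return_home on; wire := (-2, 2)
  [1] cruise on (inhibit); wire := none
  [2] track_target off; pass none
  [3] wander off; pass none
  output none

2 -1
none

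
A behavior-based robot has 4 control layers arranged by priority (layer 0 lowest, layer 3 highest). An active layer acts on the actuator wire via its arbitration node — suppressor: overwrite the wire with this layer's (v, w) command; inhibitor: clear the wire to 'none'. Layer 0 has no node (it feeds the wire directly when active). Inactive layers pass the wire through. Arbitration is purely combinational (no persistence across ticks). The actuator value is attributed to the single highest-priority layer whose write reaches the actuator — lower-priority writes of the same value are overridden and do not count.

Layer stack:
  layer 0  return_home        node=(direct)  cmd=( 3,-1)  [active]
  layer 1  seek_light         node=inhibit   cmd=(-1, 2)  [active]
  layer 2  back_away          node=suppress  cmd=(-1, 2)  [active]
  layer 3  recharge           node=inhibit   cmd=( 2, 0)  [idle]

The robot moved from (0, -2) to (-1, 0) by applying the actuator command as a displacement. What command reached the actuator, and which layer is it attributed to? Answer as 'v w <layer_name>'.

displacement = (-1, 0) − (0, -2) = (-1, 2)
[0] return_home on; wire := (3, -1)
[1] seek_light on (inhibit); wire := none
[2] back_away on (suppress); wire := (-1, 2)
[3] recharge off; pass (-1, 2)
output (-1, 2) — from layer 2 (back_away)

-1 2 back_away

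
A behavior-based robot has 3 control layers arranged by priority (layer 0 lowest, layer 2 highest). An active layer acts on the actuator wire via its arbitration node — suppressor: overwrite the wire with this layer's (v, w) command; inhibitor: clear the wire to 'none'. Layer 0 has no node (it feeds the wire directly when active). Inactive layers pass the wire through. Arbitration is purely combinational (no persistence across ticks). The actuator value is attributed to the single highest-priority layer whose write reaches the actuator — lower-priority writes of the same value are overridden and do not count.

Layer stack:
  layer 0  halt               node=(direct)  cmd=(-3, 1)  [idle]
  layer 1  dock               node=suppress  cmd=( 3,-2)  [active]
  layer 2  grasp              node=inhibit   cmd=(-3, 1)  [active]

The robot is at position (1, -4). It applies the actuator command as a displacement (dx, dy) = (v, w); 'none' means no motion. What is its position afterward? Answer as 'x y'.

[0] halt off; wire := none
[1] dock on (suppress); wire := (3, -2)
[2] grasp on (inhibit); wire := none
output none
position: (1, -4) + none = (1, -4)

1 -4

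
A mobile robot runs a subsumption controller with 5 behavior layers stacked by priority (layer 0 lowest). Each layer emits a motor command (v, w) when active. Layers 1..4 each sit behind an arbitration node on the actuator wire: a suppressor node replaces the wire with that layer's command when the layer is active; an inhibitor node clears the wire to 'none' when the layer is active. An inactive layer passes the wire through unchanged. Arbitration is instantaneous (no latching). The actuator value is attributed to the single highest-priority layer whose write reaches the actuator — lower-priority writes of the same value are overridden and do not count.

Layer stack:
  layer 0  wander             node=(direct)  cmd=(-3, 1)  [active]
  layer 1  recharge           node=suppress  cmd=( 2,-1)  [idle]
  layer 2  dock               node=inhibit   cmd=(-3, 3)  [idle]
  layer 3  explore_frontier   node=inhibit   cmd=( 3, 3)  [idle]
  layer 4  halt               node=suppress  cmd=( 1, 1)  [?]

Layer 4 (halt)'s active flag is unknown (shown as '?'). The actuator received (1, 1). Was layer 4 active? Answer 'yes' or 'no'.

yes

If layer 4 is active=yes:
  actuator would be (1, 1)
If layer 4 is active=no:
  actuator would be (-3, 1)
Observed (1, 1), so layer 4 was active.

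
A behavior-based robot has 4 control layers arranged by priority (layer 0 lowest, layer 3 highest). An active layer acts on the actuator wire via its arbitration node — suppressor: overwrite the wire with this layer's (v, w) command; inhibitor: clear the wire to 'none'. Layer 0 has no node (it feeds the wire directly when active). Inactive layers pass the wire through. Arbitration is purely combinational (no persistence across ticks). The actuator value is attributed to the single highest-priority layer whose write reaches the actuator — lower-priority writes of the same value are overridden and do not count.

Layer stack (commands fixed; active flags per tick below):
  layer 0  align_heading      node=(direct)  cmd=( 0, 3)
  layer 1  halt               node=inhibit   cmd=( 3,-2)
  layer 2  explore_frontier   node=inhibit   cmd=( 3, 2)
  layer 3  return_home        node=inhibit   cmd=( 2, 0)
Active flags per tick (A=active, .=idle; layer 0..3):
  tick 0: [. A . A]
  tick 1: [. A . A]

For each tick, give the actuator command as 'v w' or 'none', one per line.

tick 0:
  L0 align_heading: idle → wire = none
  L1 halt: active, inhibitor → wire = none
  L2 explore_frontier: idle → wire stays none
  L3 return_home: active, inhibitor → wire = none
  actuator = none
tick 1:
  L0 align_heading: idle → wire = none
  L1 halt: active, inhibitor → wire = none
  L2 explore_frontier: idle → wire stays none
  L3 return_home: active, inhibitor → wire = none
  actuator = none

none
none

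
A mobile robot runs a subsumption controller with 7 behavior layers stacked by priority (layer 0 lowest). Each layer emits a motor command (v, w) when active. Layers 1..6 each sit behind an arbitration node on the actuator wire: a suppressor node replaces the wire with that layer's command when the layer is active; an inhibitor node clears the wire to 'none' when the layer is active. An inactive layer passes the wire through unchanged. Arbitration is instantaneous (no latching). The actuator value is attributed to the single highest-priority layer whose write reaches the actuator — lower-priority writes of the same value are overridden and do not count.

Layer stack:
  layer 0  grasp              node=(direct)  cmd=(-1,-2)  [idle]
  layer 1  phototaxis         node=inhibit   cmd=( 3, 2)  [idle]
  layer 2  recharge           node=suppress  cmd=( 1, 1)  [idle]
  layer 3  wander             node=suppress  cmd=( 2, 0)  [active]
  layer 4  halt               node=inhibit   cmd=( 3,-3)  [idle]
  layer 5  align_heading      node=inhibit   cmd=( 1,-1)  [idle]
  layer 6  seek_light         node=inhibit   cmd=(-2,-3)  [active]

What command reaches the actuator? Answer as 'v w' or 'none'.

L0 grasp: idle → wire = none
L1 phototaxis: idle → wire stays none
L2 recharge: idle → wire stays none
L3 wander: active, suppressor → wire = (2, 0)
L4 halt: idle → wire stays (2, 0)
L5 align_heading: idle → wire stays (2, 0)
L6 seek_light: active, inhibitor → wire = none
actuator = none

none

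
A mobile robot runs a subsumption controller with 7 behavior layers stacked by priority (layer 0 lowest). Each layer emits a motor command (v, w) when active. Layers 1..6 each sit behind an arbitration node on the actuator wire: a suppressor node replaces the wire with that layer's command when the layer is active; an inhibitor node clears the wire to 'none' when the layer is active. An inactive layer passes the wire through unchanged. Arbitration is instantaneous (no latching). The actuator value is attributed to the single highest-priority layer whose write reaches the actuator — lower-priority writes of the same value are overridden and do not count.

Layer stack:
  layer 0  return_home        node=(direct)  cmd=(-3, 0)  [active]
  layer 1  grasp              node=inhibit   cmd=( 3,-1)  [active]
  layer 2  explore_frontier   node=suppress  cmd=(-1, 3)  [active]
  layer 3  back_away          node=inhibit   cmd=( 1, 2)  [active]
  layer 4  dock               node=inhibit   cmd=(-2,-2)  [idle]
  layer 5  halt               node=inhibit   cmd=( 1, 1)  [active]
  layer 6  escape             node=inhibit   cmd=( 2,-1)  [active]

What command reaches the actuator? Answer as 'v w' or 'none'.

layer 0 (return_home) active — direct: (-3, 0)
layer 1 (grasp) active — inhibits: none
layer 2 (explore_frontier) active — suppresses: (-1, 3)
layer 3 (back_away) active — inhibits: none
layer 4 (dock) idle — unchanged: none
layer 5 (halt) active — inhibits: none
layer 6 (escape) active — inhibits: none
→ actuator none

none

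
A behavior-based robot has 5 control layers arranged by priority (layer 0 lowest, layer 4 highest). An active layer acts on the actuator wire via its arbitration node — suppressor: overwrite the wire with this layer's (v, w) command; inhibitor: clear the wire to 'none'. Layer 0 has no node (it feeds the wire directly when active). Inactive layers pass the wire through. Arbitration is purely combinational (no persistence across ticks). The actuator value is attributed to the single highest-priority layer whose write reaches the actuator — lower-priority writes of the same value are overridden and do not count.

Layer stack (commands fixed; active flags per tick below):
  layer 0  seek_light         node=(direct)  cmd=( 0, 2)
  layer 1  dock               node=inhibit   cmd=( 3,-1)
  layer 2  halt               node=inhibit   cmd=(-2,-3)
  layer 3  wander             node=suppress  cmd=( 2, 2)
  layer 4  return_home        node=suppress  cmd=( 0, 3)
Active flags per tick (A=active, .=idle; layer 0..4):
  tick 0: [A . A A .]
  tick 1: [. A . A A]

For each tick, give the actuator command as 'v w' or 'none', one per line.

2 2
0 3

tick 0:
  L0 seek_light: active, feeds wire = (0, 2)
  L1 dock: idle → wire stays (0, 2)
  L2 halt: active, inhibitor → wire = none
  L3 wander: active, suppressor → wire = (2, 2)
  L4 return_home: idle → wire stays (2, 2)
  actuator = (2, 2)
tick 1:
  L0 seek_light: idle → wire = none
  L1 dock: active, inhibitor → wire = none
  L2 halt: idle → wire stays none
  L3 wander: active, suppressor → wire = (2, 2)
  L4 return_home: active, suppressor → wire = (0, 3)
  actuator = (0, 3)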